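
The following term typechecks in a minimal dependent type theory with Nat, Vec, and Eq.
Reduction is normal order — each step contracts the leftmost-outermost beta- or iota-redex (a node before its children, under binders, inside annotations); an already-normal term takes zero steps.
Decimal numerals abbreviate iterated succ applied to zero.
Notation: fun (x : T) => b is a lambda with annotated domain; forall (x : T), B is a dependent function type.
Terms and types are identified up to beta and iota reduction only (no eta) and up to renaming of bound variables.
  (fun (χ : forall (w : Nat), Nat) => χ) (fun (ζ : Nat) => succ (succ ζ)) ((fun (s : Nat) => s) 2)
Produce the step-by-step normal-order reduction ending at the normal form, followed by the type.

reduction (normal order):
  (fun (χ : forall (w : Nat), Nat) => χ) (fun (ζ : Nat) => succ (succ ζ)) ((fun (s : Nat) => s) 2)
  ~> (fun (χ : Nat) => succ (succ χ)) ((fun (w : Nat) => w) 2)
  ~> succ (succ ((fun (χ : Nat) => χ) 2))
  ~> 4
the term's type:
  Nat


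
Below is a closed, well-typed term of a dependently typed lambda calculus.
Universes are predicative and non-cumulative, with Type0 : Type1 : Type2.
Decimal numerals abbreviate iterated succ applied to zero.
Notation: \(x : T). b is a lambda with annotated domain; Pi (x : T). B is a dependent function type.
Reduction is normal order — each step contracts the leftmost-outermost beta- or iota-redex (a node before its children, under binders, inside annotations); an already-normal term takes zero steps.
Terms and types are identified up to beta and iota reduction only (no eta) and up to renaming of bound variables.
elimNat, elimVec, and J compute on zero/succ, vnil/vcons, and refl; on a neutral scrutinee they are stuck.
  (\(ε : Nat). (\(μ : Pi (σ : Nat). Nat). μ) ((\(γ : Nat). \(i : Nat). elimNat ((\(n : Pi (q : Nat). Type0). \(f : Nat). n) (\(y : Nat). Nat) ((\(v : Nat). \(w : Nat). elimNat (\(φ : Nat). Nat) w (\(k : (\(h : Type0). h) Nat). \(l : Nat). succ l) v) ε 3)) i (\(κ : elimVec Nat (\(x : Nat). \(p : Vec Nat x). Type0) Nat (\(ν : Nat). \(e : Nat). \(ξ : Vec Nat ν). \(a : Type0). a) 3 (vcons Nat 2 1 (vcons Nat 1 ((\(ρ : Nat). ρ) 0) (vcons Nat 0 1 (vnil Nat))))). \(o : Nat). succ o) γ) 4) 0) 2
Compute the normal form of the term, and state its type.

resulting normal form:
  4
inferred type:
  Nat
observation: 17 normal-order steps normalize the term, beginning with a beta-redex.


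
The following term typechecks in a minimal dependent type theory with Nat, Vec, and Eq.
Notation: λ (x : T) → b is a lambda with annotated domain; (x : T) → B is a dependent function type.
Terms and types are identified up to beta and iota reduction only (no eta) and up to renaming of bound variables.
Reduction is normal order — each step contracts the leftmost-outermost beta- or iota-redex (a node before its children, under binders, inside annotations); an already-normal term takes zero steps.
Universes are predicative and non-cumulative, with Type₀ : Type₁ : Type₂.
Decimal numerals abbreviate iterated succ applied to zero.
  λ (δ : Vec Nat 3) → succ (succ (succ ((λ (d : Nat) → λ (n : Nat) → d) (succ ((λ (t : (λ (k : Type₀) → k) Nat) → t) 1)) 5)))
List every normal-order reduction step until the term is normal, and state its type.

normal-order reduction sequence:
  λ (δ : Vec Nat 3) → succ (succ (succ ((λ (d : Nat) → λ (n : Nat) → d) (succ ((λ (t : (λ (k : Type₀) → k) Nat) → t) 1)) 5)))
  ~> λ (δ : Vec Nat 3) → succ (succ (succ ((λ (d : Nat) → succ ((λ (n : (λ (t : Type₀) → t) Nat) → n) 1)) 5)))
  ~> λ (δ : Vec Nat 3) → succ (succ (succ (succ ((λ (d : (λ (n : Type₀) → n) Nat) → d) 1))))
  ~> λ (δ : Vec Nat 3) → 5
inferred type:
  (δ : Vec Nat 3) → Nat


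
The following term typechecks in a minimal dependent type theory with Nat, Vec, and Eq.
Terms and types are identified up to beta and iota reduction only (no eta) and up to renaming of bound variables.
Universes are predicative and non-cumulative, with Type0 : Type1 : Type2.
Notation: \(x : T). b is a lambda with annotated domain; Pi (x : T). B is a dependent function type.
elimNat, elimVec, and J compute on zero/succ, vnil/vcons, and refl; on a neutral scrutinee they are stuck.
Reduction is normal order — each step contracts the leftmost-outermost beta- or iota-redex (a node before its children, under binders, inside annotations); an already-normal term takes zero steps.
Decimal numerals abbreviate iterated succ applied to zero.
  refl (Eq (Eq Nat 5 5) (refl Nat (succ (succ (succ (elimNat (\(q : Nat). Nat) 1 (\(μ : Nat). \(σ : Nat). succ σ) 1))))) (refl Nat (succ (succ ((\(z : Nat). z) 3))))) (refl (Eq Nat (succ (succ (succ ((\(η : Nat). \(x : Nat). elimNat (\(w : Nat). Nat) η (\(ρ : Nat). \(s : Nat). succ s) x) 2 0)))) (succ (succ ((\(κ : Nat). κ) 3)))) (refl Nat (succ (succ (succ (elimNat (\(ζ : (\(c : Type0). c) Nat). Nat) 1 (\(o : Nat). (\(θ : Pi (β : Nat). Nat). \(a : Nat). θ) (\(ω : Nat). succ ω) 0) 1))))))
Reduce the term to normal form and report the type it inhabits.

resulting normal form:
  refl (Eq (Eq Nat 5 5) (refl Nat 5) (refl Nat 5)) (refl (Eq Nat 5 5) (refl Nat 5))
type:
  Eq (Eq (Eq Nat 5 5) (refl Nat 5) (refl Nat 5)) (refl (Eq Nat 5 5) (refl Nat 5)) (refl (Eq Nat 5 5) (refl Nat 5))
observation: reduction starts at an elimNat iota-redex, and 15 normal-order steps reach the normal form.


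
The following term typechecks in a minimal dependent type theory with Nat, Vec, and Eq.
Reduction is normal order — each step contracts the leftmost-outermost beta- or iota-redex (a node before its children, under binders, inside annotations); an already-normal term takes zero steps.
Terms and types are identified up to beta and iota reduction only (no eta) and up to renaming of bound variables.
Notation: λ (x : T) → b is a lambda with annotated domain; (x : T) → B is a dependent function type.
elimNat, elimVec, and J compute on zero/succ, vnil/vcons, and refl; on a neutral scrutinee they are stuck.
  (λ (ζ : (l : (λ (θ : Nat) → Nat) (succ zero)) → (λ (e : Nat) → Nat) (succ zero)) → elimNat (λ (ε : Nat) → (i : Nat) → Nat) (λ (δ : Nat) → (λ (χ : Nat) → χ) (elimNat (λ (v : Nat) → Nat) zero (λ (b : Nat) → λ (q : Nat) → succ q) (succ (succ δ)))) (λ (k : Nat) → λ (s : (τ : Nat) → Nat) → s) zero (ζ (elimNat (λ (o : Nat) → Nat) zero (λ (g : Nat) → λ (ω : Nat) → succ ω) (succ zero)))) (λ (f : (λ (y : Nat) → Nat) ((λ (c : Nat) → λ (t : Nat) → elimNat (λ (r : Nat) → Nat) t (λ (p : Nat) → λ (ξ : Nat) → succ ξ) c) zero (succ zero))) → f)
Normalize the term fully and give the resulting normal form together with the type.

resulting normal form:
  succ (succ (succ zero))
type:
  Nat


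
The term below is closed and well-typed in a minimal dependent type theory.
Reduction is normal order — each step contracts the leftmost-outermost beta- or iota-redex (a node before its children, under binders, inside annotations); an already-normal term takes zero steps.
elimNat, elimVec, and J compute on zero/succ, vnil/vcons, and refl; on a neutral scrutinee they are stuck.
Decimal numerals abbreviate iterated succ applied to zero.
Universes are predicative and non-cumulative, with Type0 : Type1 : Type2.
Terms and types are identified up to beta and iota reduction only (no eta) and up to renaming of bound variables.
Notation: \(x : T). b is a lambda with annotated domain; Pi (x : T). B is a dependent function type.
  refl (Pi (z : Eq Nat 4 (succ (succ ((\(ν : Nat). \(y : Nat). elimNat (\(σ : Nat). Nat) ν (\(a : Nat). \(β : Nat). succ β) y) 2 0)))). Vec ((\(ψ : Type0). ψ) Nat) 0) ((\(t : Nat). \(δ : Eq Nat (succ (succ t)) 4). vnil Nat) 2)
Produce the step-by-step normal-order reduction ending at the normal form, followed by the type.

normal-order reduction:
  refl (Pi (z : Eq Nat 4 (succ (succ ((\(ν : Nat). \(y : Nat). elimNat (\(σ : Nat). Nat) ν (\(a : Nat). \(β : Nat). succ β) y) 2 0)))). Vec ((\(ψ : Type0). ψ) Nat) 0) ((\(t : Nat). \(δ : Eq Nat (succ (succ t)) 4). vnil Nat) 2)
  ~> refl (Pi (z : Eq Nat 4 (succ (succ ((\(ν : Nat). elimNat (\(y : Nat). Nat) 2 (\(σ : Nat). \(a : Nat). succ a) ν) 0)))). Vec ((\(β : Type0). β) Nat) 0) ((\(ψ : Nat). \(t : Eq Nat (succ (succ ψ)) 4). vnil Nat) 2)
  ~> refl (Pi (z : Eq Nat 4 (succ (succ (elimNat (\(ν : Nat). Nat) 2 (\(y : Nat). \(σ : Nat). succ σ) 0)))). Vec ((\(a : Type0). a) Nat) 0) ((\(β : Nat). \(ψ : Eq Nat (succ (succ β)) 4). vnil Nat) 2)
  ~> refl (Pi (z : Eq Nat 4 4). Vec ((\(ν : Type0). ν) Nat) 0) ((\(y : Nat). \(σ : Eq Nat (succ (succ y)) 4). vnil Nat) 2)
  ~> refl (Pi (z : Eq Nat 4 4). Vec Nat 0) ((\(ν : Nat). \(y : Eq Nat (succ (succ ν)) 4). vnil Nat) 2)
  ~> refl (Pi (z : Eq Nat 4 4). Vec Nat 0) (\(ν : Eq Nat 4 4). vnil Nat)
inferred type:
  Eq (Pi (z : Eq Nat 4 4). Vec Nat 0) (\(ν : Eq Nat 4 4). vnil Nat) (\(y : Eq Nat 4 4). vnil Nat)


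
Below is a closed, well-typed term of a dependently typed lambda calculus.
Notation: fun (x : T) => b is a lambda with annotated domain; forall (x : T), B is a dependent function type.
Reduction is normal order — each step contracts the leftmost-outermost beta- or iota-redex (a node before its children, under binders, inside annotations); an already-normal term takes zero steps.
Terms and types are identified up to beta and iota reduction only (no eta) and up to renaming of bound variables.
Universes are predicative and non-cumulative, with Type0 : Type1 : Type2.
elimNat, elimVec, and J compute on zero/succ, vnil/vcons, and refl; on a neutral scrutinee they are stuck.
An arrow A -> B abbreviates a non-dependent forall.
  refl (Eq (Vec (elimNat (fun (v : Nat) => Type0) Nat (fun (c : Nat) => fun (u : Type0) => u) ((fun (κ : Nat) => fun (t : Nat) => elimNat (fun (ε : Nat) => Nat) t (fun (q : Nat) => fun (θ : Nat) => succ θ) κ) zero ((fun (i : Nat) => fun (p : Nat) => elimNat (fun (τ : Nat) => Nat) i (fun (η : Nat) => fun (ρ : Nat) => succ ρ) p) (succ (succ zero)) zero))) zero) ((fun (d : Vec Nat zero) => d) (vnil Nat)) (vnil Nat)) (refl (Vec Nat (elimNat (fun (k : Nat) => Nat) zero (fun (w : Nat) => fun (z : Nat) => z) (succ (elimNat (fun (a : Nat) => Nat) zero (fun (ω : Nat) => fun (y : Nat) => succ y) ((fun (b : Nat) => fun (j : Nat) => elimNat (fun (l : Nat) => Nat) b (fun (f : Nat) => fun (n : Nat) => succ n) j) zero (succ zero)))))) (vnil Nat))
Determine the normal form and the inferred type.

resulting normal form:
  refl (Eq (Vec Nat zero) (vnil Nat) (vnil Nat)) (refl (Vec Nat zero) (vnil Nat))
the term's type:
  Eq (Eq (Vec Nat zero) (vnil Nat) (vnil Nat)) (refl (Vec Nat zero) (vnil Nat)) (refl (Vec Nat zero) (vnil Nat))
observation: the first redex contracted is a beta-redex; the normal form is reached in 31 normal-order steps.


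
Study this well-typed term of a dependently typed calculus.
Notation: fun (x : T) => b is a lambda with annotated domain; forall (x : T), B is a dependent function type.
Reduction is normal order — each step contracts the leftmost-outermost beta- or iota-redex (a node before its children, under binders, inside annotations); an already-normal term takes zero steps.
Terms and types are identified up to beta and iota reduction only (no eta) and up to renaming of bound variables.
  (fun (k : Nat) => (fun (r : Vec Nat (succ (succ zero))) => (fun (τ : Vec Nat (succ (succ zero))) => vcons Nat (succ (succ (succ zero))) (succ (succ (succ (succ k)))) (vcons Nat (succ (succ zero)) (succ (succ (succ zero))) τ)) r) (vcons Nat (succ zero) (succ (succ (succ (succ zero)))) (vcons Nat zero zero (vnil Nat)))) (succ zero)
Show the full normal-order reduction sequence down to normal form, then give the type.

reduction (normal order):
  (fun (k : Nat) => (fun (r : Vec Nat (succ (succ zero))) => (fun (τ : Vec Nat (succ (succ zero))) => vcons Nat (succ (succ (succ zero))) (succ (succ (succ (succ k)))) (vcons Nat (succ (succ zero)) (succ (succ (succ zero))) τ)) r) (vcons Nat (succ zero) (succ (succ (succ (succ zero)))) (vcons Nat zero zero (vnil Nat)))) (succ zero)
  ~> (fun (k : Vec Nat (succ (succ zero))) => (fun (r : Vec Nat (succ (succ zero))) => vcons Nat (succ (succ (succ zero))) (succ (succ (succ (succ (succ zero))))) (vcons Nat (succ (succ zero)) (succ (succ (succ zero))) r)) k) (vcons Nat (succ zero) (succ (succ (succ (succ zero)))) (vcons Nat zero zero (vnil Nat)))
  ~> (fun (k : Vec Nat (succ (succ zero))) => vcons Nat (succ (succ (succ zero))) (succ (succ (succ (succ (succ zero))))) (vcons Nat (succ (succ zero)) (succ (succ (succ zero))) k)) (vcons Nat (succ zero) (succ (succ (succ (succ zero)))) (vcons Nat zero zero (vnil Nat)))
  ~> vcons Nat (succ (succ (succ zero))) (succ (succ (succ (succ (succ zero))))) (vcons Nat (succ (succ zero)) (succ (succ (succ zero))) (vcons Nat (succ zero) (succ (succ (succ (succ zero)))) (vcons Nat zero zero (vnil Nat))))
type:
  Vec Nat (succ (succ (succ (succ zero))))


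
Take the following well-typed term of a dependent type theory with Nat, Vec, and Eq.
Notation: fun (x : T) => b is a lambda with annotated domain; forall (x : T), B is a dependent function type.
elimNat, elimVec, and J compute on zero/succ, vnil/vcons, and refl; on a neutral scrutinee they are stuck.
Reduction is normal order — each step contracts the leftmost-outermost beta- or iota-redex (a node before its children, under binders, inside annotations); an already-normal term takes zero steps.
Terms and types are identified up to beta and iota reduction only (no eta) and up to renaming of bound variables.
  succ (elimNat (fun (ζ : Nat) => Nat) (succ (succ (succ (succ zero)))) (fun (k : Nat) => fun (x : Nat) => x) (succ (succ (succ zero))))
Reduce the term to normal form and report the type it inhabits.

reduced normal form:
  succ (succ (succ (succ (succ zero))))
inferred type:
  Nat


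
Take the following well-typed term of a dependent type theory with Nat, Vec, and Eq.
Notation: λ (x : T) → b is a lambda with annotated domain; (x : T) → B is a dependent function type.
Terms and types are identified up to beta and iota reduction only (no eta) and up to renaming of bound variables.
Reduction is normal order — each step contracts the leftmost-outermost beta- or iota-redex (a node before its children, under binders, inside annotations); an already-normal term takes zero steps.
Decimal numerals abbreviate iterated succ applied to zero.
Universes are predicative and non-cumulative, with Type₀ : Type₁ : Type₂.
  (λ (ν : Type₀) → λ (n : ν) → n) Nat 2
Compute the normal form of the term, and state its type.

reduced normal form:
  2
type:
  Nat
observation: 2 normal-order steps separate the term from its normal form.


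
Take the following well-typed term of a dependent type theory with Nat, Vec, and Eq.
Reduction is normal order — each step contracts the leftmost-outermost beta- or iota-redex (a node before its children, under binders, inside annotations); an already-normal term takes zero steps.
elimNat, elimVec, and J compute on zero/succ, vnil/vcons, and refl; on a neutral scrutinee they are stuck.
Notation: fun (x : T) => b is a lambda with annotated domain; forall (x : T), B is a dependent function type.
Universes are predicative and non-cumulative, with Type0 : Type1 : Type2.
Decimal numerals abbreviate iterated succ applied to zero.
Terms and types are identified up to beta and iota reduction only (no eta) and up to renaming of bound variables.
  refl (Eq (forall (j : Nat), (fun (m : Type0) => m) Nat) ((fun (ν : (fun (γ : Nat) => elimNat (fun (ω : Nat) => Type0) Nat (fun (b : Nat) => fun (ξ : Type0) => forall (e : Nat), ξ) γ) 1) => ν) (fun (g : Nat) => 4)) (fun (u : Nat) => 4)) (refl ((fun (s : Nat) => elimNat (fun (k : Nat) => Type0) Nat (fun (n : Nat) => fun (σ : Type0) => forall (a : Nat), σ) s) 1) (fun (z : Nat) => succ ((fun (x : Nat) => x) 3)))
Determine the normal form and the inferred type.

resulting normal form:
  refl (Eq (forall (j : Nat), Nat) (fun (m : Nat) => 4) (fun (ν : Nat) => 4)) (refl (forall (γ : Nat), Nat) (fun (ω : Nat) => 4))
the term's type:
  Eq (Eq (forall (j : Nat), Nat) (fun (m : Nat) => 4) (fun (ν : Nat) => 4)) (refl (forall (γ : Nat), Nat) (fun (ω : Nat) => 4)) (refl (forall (b : Nat), Nat) (fun (ξ : Nat) => 4))


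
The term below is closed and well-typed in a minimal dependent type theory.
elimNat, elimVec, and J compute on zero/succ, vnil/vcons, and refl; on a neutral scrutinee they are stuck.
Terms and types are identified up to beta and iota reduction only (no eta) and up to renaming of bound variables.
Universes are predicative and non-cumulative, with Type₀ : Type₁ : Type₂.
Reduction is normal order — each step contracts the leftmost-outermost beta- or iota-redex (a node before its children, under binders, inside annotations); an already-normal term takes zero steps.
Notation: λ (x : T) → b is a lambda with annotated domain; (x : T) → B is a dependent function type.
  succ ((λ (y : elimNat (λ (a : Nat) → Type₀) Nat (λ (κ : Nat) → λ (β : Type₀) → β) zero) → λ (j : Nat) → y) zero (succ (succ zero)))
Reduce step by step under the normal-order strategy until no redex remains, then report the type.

normal-order reduction:
  succ ((λ (y : elimNat (λ (a : Nat) → Type₀) Nat (λ (κ : Nat) → λ (β : Type₀) → β) zero) → λ (j : Nat) → y) zero (succ (succ zero)))
  ~> succ ((λ (y : Nat) → zero) (succ (succ zero)))
  ~> succ zero
the term's type:
  Nat


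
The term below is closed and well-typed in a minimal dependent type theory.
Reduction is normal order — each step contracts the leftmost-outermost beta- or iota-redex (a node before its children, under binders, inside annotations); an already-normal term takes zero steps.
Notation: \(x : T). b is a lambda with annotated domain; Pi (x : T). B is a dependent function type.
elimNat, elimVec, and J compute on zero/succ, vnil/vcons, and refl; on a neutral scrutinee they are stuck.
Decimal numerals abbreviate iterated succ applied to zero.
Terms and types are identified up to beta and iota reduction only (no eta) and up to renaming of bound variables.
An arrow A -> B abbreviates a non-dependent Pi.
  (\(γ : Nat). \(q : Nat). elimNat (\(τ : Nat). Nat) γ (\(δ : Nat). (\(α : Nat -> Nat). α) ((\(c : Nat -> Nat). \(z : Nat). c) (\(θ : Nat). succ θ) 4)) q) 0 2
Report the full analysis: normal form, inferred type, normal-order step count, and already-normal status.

resulting normal form:
  2
inferred type:
  Nat
steps to reach normal form (normal order): 15
term was already normal: no
first redex: a beta-redex


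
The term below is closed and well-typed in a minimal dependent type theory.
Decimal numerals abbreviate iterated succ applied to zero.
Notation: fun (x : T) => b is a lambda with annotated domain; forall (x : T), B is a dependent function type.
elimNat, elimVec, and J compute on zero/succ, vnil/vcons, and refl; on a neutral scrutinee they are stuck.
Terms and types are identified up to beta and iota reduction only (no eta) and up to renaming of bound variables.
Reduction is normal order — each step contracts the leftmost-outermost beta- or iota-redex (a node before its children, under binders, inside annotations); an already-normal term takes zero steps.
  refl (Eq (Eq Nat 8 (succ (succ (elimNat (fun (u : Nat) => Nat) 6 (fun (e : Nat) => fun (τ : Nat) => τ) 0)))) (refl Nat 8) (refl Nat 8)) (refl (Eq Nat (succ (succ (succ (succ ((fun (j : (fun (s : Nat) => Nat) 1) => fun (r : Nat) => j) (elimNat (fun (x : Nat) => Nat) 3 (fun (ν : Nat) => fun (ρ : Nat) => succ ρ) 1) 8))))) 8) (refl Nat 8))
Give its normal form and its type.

resulting normal form:
  refl (Eq (Eq Nat 8 8) (refl Nat 8) (refl Nat 8)) (refl (Eq Nat 8 8) (refl Nat 8))
type:
  Eq (Eq (Eq Nat 8 8) (refl Nat 8) (refl Nat 8)) (refl (Eq Nat 8 8) (refl Nat 8)) (refl (Eq Nat 8 8) (refl Nat 8))


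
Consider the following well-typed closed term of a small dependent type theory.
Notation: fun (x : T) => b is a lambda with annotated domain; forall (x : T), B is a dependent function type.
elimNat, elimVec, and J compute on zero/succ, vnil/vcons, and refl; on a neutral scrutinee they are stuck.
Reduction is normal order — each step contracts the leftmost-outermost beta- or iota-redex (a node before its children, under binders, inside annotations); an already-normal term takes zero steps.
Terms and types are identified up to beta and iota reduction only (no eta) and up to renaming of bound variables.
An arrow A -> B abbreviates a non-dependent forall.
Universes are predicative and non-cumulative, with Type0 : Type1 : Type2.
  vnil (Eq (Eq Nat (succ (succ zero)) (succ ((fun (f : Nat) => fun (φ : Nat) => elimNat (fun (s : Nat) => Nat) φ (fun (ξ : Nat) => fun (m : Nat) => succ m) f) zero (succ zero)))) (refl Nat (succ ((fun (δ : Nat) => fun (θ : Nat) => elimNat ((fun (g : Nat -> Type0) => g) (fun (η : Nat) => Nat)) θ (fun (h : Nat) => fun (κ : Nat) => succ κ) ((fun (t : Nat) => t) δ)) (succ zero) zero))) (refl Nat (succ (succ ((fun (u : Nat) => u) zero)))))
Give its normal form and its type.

reduced normal form:
  vnil (Eq (Eq Nat (succ (succ zero)) (succ (succ zero))) (refl Nat (succ (succ zero))) (refl Nat (succ (succ zero))))
inferred type:
  Vec (Eq (Eq Nat (succ (succ zero)) (succ (succ zero))) (refl Nat (succ (succ zero))) (refl Nat (succ (succ zero)))) zero


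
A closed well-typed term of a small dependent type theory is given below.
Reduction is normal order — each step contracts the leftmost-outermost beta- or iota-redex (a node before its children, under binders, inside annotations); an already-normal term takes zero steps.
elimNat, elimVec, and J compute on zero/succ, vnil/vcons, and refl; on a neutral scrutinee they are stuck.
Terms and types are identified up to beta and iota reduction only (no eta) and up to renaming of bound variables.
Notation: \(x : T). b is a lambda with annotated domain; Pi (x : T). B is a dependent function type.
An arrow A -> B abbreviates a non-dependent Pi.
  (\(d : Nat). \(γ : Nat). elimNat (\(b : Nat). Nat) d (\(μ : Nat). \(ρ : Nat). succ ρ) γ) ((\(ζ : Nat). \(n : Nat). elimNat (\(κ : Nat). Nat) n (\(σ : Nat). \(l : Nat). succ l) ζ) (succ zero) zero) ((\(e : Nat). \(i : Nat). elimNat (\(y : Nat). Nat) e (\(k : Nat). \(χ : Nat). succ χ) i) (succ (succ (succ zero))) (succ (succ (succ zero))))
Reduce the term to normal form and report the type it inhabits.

reduced normal form:
  succ (succ (succ (succ (succ (succ (succ zero))))))
type:
  Nat
observation: the leftmost-outermost redex is a beta-redex, and normalization takes 39 steps.


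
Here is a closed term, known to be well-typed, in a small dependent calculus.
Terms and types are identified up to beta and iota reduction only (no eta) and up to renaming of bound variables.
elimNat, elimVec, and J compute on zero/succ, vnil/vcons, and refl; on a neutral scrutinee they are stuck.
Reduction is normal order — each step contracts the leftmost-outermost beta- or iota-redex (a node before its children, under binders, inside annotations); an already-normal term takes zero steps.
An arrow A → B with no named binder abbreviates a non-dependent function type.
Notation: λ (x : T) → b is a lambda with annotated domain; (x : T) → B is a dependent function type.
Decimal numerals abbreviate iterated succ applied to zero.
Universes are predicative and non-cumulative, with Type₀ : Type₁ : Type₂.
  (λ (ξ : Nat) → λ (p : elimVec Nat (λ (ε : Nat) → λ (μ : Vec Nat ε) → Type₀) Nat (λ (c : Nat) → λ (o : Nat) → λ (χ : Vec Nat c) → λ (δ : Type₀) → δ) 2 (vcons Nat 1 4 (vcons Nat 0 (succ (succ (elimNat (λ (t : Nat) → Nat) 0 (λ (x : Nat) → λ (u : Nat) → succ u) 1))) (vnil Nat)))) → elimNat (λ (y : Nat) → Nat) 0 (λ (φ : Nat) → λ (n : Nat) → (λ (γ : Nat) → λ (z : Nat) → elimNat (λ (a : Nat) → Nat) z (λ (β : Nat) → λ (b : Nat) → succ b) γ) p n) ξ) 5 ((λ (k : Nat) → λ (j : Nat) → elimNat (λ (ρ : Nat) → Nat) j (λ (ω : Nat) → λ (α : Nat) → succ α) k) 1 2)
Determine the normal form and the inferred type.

reduced normal form:
  15
inferred type:
  Nat


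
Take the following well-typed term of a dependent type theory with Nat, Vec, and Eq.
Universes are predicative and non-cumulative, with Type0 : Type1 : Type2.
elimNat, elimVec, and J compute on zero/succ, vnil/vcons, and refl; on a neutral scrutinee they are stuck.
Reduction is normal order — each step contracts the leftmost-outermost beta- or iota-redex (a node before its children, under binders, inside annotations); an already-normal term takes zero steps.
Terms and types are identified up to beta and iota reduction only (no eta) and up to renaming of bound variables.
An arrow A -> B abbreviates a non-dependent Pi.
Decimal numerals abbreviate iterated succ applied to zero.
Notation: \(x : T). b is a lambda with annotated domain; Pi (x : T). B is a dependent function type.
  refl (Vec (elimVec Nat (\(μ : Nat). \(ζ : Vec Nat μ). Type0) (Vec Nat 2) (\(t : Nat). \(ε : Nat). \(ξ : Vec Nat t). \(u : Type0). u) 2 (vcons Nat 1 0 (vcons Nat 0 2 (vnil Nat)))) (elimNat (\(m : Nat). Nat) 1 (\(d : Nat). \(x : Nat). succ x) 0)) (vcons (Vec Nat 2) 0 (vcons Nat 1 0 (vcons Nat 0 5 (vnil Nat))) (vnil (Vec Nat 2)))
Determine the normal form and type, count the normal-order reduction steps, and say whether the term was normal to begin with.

resulting normal form:
  refl (Vec (Vec Nat 2) 1) (vcons (Vec Nat 2) 0 (vcons Nat 1 0 (vcons Nat 0 5 (vnil Nat))) (vnil (Vec Nat 2)))
type:
  Eq (Vec (Vec Nat 2) 1) (vcons (Vec Nat 2) 0 (vcons Nat 1 0 (vcons Nat 0 5 (vnil Nat))) (vnil (Vec Nat 2))) (vcons (Vec Nat 2) 0 (vcons Nat 1 0 (vcons Nat 0 5 (vnil Nat))) (vnil (Vec Nat 2)))
reduction steps (normal order): 12
already normal: no
first redex: an elimVec iota-redex


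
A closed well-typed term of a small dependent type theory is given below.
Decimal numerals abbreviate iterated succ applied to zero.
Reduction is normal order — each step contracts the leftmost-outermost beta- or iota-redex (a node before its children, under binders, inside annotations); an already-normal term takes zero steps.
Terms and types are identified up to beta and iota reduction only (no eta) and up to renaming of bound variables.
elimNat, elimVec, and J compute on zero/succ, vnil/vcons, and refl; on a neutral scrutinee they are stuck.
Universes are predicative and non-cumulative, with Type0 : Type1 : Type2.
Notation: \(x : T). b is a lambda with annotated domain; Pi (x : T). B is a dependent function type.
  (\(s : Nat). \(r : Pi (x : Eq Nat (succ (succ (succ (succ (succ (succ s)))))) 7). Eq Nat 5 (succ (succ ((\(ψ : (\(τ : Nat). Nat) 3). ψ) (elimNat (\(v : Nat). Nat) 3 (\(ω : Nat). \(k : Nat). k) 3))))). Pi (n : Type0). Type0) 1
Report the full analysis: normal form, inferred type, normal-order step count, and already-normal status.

reduced normal form:
  \(s : Pi (r : Eq Nat 7 7). Eq Nat 5 5). Pi (x : Type0). Type0
inferred type:
  Pi (s : Pi (r : Eq Nat 7 7). Eq Nat 5 5). Type1
steps to reach normal form (normal order): 12
started in normal form: no
first redex: a beta-redex


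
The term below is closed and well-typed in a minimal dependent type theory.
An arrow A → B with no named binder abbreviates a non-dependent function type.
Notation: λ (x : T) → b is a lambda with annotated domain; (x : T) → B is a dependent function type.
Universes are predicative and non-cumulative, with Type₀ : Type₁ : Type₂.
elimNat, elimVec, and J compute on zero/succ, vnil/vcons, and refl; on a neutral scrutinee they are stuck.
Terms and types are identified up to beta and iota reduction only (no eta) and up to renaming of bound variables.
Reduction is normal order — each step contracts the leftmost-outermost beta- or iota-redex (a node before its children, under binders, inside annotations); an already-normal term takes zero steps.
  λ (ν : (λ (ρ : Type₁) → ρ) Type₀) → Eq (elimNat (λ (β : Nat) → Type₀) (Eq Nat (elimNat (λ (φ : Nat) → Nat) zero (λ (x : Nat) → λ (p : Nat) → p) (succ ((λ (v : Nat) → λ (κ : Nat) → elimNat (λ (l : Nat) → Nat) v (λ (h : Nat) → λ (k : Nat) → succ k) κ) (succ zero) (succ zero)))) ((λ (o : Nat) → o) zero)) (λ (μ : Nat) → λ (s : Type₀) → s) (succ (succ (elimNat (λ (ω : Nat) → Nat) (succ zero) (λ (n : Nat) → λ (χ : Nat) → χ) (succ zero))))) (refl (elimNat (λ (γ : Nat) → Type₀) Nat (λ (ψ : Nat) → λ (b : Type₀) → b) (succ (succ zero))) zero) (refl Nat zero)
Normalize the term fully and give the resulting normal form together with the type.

normal form:
  λ (ν : Type₀) → Eq (Eq Nat zero zero) (refl Nat zero) (refl Nat zero)
inferred type:
  Type₀ → Type₀
observation: contracting a beta-redex first, the term normalizes in 39 steps.


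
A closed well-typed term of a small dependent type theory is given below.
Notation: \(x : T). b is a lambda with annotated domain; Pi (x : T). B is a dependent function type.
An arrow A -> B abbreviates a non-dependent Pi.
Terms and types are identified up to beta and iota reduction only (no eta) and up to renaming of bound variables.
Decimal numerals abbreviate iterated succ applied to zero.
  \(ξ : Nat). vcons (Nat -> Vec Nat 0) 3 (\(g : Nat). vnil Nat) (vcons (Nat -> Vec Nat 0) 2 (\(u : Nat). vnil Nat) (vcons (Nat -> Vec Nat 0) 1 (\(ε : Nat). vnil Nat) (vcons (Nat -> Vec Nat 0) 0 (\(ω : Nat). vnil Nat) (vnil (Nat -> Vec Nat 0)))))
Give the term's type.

type:
  Nat -> Vec (Nat -> Vec Nat 0) 4


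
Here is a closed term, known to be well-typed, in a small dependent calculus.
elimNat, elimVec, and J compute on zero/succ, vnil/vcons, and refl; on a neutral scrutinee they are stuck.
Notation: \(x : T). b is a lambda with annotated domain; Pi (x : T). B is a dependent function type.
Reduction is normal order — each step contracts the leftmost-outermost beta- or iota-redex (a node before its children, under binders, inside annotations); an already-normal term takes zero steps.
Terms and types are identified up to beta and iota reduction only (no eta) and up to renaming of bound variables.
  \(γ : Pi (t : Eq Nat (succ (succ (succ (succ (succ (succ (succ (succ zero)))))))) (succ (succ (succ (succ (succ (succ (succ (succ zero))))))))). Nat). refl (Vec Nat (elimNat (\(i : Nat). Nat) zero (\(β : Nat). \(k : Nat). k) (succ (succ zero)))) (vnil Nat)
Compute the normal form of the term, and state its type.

reduced normal form:
  \(γ : Pi (t : Eq Nat (succ (succ (succ (succ (succ (succ (succ (succ zero)))))))) (succ (succ (succ (succ (succ (succ (succ (succ zero))))))))). Nat). refl (Vec Nat zero) (vnil Nat)
the term's type:
  Pi (γ : Pi (t : Eq Nat (succ (succ (succ (succ (succ (succ (succ (succ zero)))))))) (succ (succ (succ (succ (succ (succ (succ (succ zero))))))))). Nat). Eq (Vec Nat zero) (vnil Nat) (vnil Nat)


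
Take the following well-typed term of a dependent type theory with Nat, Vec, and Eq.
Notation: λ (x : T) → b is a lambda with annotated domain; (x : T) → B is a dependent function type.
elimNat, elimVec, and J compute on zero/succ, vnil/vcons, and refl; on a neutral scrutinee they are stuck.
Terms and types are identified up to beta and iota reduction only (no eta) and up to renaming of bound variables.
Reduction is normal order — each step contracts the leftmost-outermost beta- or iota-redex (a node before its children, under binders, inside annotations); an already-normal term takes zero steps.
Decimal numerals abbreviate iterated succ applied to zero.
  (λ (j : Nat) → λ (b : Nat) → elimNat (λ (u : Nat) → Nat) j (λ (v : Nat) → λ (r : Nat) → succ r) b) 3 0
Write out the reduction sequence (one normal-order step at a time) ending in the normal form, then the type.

normal-order reduction:
  (λ (j : Nat) → λ (b : Nat) → elimNat (λ (u : Nat) → Nat) j (λ (v : Nat) → λ (r : Nat) → succ r) b) 3 0
  ~> (λ (j : Nat) → elimNat (λ (b : Nat) → Nat) 3 (λ (u : Nat) → λ (v : Nat) → succ v) j) 0
  ~> elimNat (λ (j : Nat) → Nat) 3 (λ (b : Nat) → λ (u : Nat) → succ u) 0
  ~> 3
type:
  Nat


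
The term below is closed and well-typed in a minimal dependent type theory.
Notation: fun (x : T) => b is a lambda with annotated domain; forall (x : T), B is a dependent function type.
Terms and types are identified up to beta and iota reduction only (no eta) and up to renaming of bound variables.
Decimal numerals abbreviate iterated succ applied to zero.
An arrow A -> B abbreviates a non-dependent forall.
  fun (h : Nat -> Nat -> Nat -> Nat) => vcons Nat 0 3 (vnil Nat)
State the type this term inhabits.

inferred type:
  (Nat -> Nat -> Nat -> Nat) -> Vec Nat 1


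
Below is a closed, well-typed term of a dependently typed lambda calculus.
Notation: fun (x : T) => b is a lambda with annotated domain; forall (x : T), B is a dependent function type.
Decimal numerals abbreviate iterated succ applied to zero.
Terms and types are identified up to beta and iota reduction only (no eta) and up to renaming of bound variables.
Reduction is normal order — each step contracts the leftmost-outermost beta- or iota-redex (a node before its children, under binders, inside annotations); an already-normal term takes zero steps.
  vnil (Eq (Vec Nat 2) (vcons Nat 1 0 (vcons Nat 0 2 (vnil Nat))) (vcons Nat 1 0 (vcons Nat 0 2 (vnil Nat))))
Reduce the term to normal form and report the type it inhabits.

reduced normal form:
  vnil (Eq (Vec Nat 2) (vcons Nat 1 0 (vcons Nat 0 2 (vnil Nat))) (vcons Nat 1 0 (vcons Nat 0 2 (vnil Nat))))
inferred type:
  Vec (Eq (Vec Nat 2) (vcons Nat 1 0 (vcons Nat 0 2 (vnil Nat))) (vcons Nat 1 0 (vcons Nat 0 2 (vnil Nat)))) 0


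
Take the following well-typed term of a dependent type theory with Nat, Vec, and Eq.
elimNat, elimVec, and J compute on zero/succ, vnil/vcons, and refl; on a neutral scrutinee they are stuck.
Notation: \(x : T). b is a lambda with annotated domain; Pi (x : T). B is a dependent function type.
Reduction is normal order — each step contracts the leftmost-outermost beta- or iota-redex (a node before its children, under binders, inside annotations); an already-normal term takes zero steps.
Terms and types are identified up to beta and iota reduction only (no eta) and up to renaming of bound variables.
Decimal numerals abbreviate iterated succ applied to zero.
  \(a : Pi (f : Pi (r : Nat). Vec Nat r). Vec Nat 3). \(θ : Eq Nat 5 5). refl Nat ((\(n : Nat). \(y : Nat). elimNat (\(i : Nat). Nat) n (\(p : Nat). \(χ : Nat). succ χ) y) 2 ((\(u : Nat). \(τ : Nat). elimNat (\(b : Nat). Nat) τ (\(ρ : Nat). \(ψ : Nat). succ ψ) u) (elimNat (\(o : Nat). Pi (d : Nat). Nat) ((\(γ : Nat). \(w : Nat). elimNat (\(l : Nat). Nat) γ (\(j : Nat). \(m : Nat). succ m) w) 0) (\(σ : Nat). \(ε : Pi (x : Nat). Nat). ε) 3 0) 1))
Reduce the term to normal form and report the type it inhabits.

reduced normal form:
  \(a : Pi (f : Pi (r : Nat). Vec Nat r). Vec Nat 3). \(θ : Eq Nat 5 5). refl Nat 3
inferred type:
  Pi (a : Pi (f : Pi (r : Nat). Vec Nat r). Vec Nat 3). Pi (θ : Eq Nat 5 5). Eq Nat 3 3
observation: the first redex contracted is a beta-redex; the normal form is reached in 22 normal-order steps.


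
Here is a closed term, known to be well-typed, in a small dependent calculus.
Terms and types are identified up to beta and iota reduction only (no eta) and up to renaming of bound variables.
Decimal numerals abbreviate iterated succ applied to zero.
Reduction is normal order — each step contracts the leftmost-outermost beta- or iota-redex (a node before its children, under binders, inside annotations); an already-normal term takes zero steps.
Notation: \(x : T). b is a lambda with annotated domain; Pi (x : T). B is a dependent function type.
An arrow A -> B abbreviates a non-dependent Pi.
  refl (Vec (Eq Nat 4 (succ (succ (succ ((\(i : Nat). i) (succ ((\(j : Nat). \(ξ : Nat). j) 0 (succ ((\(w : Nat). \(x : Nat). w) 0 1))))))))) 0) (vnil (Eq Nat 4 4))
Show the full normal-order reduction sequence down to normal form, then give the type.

reduction (normal order):
  refl (Vec (Eq Nat 4 (succ (succ (succ ((\(i : Nat). i) (succ ((\(j : Nat). \(ξ : Nat). j) 0 (succ ((\(w : Nat). \(x : Nat). w) 0 1))))))))) 0) (vnil (Eq Nat 4 4))
  ~> refl (Vec (Eq Nat 4 (succ (succ (succ (succ ((\(i : Nat). \(j : Nat). i) 0 (succ ((\(ξ : Nat). \(w : Nat). ξ) 0 1)))))))) 0) (vnil (Eq Nat 4 4))
  ~> refl (Vec (Eq Nat 4 (succ (succ (succ (succ ((\(i : Nat). 0) (succ ((\(j : Nat). \(ξ : Nat). j) 0 1)))))))) 0) (vnil (Eq Nat 4 4))
  ~> refl (Vec (Eq Nat 4 4) 0) (vnil (Eq Nat 4 4))
the term's type:
  Eq (Vec (Eq Nat 4 4) 0) (vnil (Eq Nat 4 4)) (vnil (Eq Nat 4 4))


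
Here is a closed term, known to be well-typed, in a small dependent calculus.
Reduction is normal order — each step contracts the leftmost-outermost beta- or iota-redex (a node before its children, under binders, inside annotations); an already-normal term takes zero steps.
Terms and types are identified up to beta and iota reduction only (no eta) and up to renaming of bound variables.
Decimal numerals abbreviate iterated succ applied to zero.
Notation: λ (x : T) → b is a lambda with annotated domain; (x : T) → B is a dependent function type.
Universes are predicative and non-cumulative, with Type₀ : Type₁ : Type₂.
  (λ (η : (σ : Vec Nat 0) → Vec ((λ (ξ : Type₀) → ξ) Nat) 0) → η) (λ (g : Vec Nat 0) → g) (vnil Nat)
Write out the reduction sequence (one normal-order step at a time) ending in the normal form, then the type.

normal-order reduction sequence:
  (λ (η : (σ : Vec Nat 0) → Vec ((λ (ξ : Type₀) → ξ) Nat) 0) → η) (λ (g : Vec Nat 0) → g) (vnil Nat)
  ~> (λ (η : Vec Nat 0) → η) (vnil Nat)
  ~> vnil Nat
the term's type:
  Vec Nat 0


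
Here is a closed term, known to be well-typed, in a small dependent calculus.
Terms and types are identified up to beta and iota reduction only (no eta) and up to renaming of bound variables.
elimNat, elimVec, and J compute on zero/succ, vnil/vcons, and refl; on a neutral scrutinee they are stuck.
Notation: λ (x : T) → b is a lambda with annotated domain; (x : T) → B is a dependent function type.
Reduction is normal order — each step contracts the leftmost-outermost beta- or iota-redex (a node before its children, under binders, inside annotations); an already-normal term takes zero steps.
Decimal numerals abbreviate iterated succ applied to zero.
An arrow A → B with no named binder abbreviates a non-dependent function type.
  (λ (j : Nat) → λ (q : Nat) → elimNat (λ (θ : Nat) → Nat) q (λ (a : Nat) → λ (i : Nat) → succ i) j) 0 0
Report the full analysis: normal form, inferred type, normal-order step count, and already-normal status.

reduced normal form:
  0
type:
  Nat
normal-order step count: 3
started in normal form: no
first redex: a beta-redex


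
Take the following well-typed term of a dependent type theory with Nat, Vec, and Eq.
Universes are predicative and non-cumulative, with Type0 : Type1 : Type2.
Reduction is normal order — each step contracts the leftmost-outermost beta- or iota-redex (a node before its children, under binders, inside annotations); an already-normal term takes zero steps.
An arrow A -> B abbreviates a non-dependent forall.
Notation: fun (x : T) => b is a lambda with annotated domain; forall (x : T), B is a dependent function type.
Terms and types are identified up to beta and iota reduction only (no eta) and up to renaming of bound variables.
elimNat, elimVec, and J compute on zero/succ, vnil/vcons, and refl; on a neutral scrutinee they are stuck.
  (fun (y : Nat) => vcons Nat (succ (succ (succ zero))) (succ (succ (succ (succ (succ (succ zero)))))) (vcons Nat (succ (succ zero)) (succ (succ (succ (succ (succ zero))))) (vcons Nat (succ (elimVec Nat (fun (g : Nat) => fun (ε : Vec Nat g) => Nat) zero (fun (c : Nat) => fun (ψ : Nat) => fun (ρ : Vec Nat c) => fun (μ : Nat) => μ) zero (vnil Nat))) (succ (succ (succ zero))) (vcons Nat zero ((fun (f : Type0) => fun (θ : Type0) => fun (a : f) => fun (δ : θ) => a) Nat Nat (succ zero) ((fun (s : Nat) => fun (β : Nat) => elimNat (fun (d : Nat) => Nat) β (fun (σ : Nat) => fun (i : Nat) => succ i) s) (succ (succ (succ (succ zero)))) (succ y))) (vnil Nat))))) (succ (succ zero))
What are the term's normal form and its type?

normal form:
  vcons Nat (succ (succ (succ zero))) (succ (succ (succ (succ (succ (succ zero)))))) (vcons Nat (succ (succ zero)) (succ (succ (succ (succ (succ zero))))) (vcons Nat (succ zero) (succ (succ (succ zero))) (vcons Nat zero (succ zero) (vnil Nat))))
the term's type:
  Vec Nat (succ (succ (succ (succ zero))))
observation: reduction starts at a beta-redex, and 6 normal-order steps reach the normal form.
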